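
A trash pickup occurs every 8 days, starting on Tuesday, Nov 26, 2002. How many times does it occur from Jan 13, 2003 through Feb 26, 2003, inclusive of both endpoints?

Occurrences land 8·i days after Nov 26, 2002 for i = 0, 1, 2, …
Jan 13, 2003 is 48 days after the start; 48 ÷ 8 = 6 remainder 0. First occurrence in the window: #7 on Jan 13, 2003 (6×8 = 48 days in).
Feb 26, 2003 is 92 days after the start; 92 ÷ 8 = 11 remainder 4. Last occurrence in the window: #12 on Feb 22, 2003.
Occurrences #7 through #12: 6 in total.

6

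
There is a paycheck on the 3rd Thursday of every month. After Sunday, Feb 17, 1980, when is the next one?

Feb 1980 starts on a Friday; its first Thursday is the 7th, so the 3rd Thursday is the 21st — Feb 21, 1980.
Feb 21, 1980 is after Feb 17, 1980, so that is the next one.

Feb 21, 1980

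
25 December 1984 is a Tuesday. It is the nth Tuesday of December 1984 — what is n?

4th

Day 25 falls in week ⌈25/7⌉ of the month.
Days 1–7 hold the 1st Tuesday, 8–14 the 2nd, 15–21 the 3rd, 22–28 the 4th, 29–31 the 5th.
25 is in the range for the 4th.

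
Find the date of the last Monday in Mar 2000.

Mar 27, 2000

Mar 2000 begins on a Wednesday, so the first Monday is Mar 6 (5 days later).
Mar 2000 has 31 days. Adding weeks: 6, 13, 20, 27 — the last one ≤ 31 is the 27th.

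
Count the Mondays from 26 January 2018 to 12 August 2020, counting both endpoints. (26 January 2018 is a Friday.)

133

26 January 2018 is a Friday; the first Monday on or after it is 29 January 2018 (3 days later).
From 29 January 2018 to 12 August 2020: 336 + 365 + 225 = 926 days (rest of 2018, 2019, to 12 August 2020 in 2020).
926 ÷ 7 = 132 full weeks with remainder 2, so 132 more Mondays after the first → 133.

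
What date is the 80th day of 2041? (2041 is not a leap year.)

January has 31 days (80 − 31 = 49 remain).
February has 28 days (49 − 28 = 21 remain).
21 into March → March 21.

2041-03-21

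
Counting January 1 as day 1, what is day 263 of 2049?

Jan has 31 days (263 − 31 = 232 remain).
Feb has 28 days (232 − 28 = 204 remain).
Mar has 31 days (204 − 31 = 173 remain).
Apr has 30 days (173 − 30 = 143 remain).
May has 31 days (143 − 31 = 112 remain).
Jun has 30 days (112 − 30 = 82 remain).
Jul has 31 days (82 − 31 = 51 remain).
Aug has 31 days (51 − 31 = 20 remain).
20 into Sep → Sep 20.

Sep 20, 2049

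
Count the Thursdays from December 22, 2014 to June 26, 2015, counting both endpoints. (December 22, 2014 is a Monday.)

December 22, 2014 is a Monday; the first Thursday on or after it is December 25, 2014 (3 days later).
From December 25, 2014 to June 26, 2015: 6 + 31 + 28 + 31 + 30 + 31 + 26 = 183 days (rest of December, January, February, March, April, May, June).
183 ÷ 7 = 26 full weeks with remainder 1, so 26 more Thursdays after the first → 27.

27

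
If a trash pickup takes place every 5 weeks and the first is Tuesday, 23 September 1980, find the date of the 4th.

6 January 1981

The 4th occurrence is 3 intervals after the first: 3 × 35 = 105 days after 23 September 1980.
September has 30 days — 7 days to the end of September leaves 98.
October has 31 days (67 left).
November has 30 days (37 left).
December has 31 days (6 left).
6 days into January → 6 January 1981.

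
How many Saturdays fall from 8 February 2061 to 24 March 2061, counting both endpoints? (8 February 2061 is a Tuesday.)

6

8 February 2061 is a Tuesday; the first Saturday on or after it is 12 February 2061 (4 days later).
From 12 February 2061 to 24 March 2061: 16 + 24 = 40 days (rest of February, March).
40 ÷ 7 = 5 full weeks with remainder 5, so 5 more Saturdays after the first → 6.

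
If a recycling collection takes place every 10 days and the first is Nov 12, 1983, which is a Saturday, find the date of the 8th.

Jan 21, 1984

The 8th occurrence is 7 intervals after the first: 7 × 10 = 70 days after Nov 12, 1983.
Nov has 30 days — 18 days to the end of Nov leaves 52.
Dec has 31 days (21 left).
21 days into Jan → Jan 21, 1984.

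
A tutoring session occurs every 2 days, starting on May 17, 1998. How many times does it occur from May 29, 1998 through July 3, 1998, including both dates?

18

Occurrences land 2·i days after May 17, 1998 for i = 0, 1, 2, …
May 29, 1998 is 12 days after the start; 12 ÷ 2 = 6 remainder 0. First occurrence in the window: #7 on May 29, 1998 (6×2 = 12 days in).
July 3, 1998 is 47 days after the start; 47 ÷ 2 = 23 remainder 1. Last occurrence in the window: #24 on July 2, 1998.
Occurrences #7 through #24: 18 in total.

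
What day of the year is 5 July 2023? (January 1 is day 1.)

186

Days in months before July: 31 + 28 + 31 + 30 + 31 + 30 = 181.
Plus 5 days into July → day 186.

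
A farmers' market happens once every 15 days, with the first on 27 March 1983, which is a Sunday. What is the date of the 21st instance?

The 21st occurrence is 20 intervals after the first: 20 × 15 = 300 days after 27 March 1983.
March has 31 days — 4 days to the end of March leaves 296.
April has 30 days (266 left).
May has 31 days (235 left).
June has 30 days (205 left).
July has 31 days (174 left).
August has 31 days (143 left).
September has 30 days (113 left).
October has 31 days (82 left).
November has 30 days (52 left).
December has 31 days (21 left).
21 days into January → 21 January 1984.

21 January 1984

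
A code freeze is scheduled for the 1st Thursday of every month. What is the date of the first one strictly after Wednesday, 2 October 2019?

3 October 2019

October 2019 starts on a Tuesday, so its 1st Thursday is 3 October 2019 (2 days in).
3 October 2019 is after 2 October 2019, so that is the next one.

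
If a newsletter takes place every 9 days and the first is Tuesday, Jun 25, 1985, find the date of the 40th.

The 40th occurrence is 39 intervals after the first: 39 × 9 = 351 days after Jun 25, 1985.
Jun has 30 days — 5 days to the end of Jun leaves 346.
Jul has 31 days (315 left).
Aug has 31 days (284 left).
Sep has 30 days (254 left).
Oct has 31 days (223 left).
Nov has 30 days (193 left).
Dec has 31 days (162 left).
Jan has 31 days (131 left).
Feb has 28 days (103 left).
Mar has 31 days (72 left).
Apr has 30 days (42 left).
May has 31 days (11 left).
11 days into Jun → Jun 11, 1986.

Jun 11, 1986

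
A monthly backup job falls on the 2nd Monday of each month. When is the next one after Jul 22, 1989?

Aug 14, 1989

Jul 1989 starts on a Saturday; its first Monday is the 3rd, so the 2nd Monday is the 10th — Jul 10, 1989.
That is not after Jul 22, 1989, so look at Aug 1989.
Aug 1989 starts on a Tuesday; its first Monday is the 7th, so the 2nd Monday is the 14th — Aug 14, 1989.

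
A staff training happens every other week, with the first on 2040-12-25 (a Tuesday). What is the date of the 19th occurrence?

2041-09-03

The 19th occurrence is 18 intervals after the first: 18 × 14 = 252 days after 2040-12-25.
December has 31 days — 6 days to the end of December leaves 246.
January has 31 days (215 left).
February has 28 days (187 left).
March has 31 days (156 left).
April has 30 days (126 left).
May has 31 days (95 left).
June has 30 days (65 left).
July has 31 days (34 left).
August has 31 days (3 left).
3 days into September → 2041-09-03.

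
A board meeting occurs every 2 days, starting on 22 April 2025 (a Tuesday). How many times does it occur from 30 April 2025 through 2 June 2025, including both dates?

Occurrences land 2·i days after 22 April 2025 for i = 0, 1, 2, …
30 April 2025 is 8 days after the start; 8 ÷ 2 = 4 remainder 0. First occurrence in the window: #5 on 30 April 2025 (4×2 = 8 days in).
2 June 2025 is 41 days after the start; 41 ÷ 2 = 20 remainder 1. Last occurrence in the window: #21 on 1 June 2025.
Occurrences #5 through #21: 17 in total.

17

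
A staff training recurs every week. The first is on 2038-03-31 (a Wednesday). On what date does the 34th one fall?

2038-11-17

The 34th occurrence is 33 intervals after the first: 33 × 7 = 231 days after 2038-03-31.
March has 31 days — 0 days to the end of March leaves 231.
April has 30 days (201 left).
May has 31 days (170 left).
June has 30 days (140 left).
July has 31 days (109 left).
August has 31 days (78 left).
September has 30 days (48 left).
October has 31 days (17 left).
17 days into November → 2038-11-17.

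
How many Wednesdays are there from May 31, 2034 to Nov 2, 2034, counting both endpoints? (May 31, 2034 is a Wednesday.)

23

May 31, 2034 is a Wednesday; the first Wednesday on or after it is May 31, 2034.
From May 31, 2034 to Nov 2, 2034: 0 + 30 + 31 + 31 + 30 + 31 + 2 = 155 days (rest of May, Jun, Jul, Aug, Sep, Oct, Nov).
155 ÷ 7 = 22 full weeks with remainder 1, so 22 more Wednesdays after the first → 23.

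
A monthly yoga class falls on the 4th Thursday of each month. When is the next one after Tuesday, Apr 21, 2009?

Apr 23, 2009

Apr 2009 starts on a Wednesday; its first Thursday is the 2nd, so the 4th Thursday is the 23rd — Apr 23, 2009.
Apr 23, 2009 is after Apr 21, 2009, so that is the next one.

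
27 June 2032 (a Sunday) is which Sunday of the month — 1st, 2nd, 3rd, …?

Day 27 falls in week ⌈27/7⌉ of the month.
Days 1–7 hold the 1st Sunday, 8–14 the 2nd, 15–21 the 3rd, 22–28 the 4th, 29–31 the 5th.
27 is in the range for the 4th.

4th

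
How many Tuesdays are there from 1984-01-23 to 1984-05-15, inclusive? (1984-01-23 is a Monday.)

17

1984-01-23 is a Monday; the first Tuesday on or after it is 1984-01-24 (1 day later).
From 1984-01-24 to 1984-05-15: 7 + 29 + 31 + 30 + 15 = 112 days (rest of January, February, March, April, May).
112 ÷ 7 = 16 full weeks with remainder 0, so 16 more Tuesdays after the first → 17.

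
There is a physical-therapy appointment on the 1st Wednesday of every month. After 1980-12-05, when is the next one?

1981-01-07

December 1980 starts on a Monday, so its 1st Wednesday is 1980-12-03 (2 days in).
That is not after 1980-12-05, so look at January 1981.
January 1981 starts on a Thursday, so its 1st Wednesday is 1981-01-07 (6 days in).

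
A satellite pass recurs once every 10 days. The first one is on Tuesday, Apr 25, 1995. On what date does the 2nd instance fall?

May 5, 1995

The 2nd occurrence is 1 interval after the first: 1 × 10 = 10 days after Apr 25, 1995.
Apr has 30 days — 5 days to the end of Apr leaves 5.
5 days into May → May 5, 1995.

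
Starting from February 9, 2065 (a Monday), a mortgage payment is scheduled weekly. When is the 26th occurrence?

August 3, 2065

The 26th occurrence is 25 intervals after the first: 25 × 7 = 175 days after February 9, 2065.
February has 28 days — 19 days to the end of February leaves 156.
March has 31 days (125 left).
April has 30 days (95 left).
May has 31 days (64 left).
June has 30 days (34 left).
July has 31 days (3 left).
3 days into August → August 3, 2065.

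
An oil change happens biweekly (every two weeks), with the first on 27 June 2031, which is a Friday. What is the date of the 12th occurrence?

28 November 2031

The 12th occurrence is 11 intervals after the first: 11 × 14 = 154 days after 27 June 2031.
June has 30 days — 3 days to the end of June leaves 151.
July has 31 days (120 left).
August has 31 days (89 left).
September has 30 days (59 left).
October has 31 days (28 left).
28 days into November → 28 November 2031.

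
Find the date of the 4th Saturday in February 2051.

February 25, 2051

February 2051 begins on a Wednesday, so the first Saturday is February 4 (3 days later).
The 4th Saturday is 3 weeks later: 4 + 21 = 25.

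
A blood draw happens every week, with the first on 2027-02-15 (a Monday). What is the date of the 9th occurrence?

2027-04-12

The 9th occurrence is 8 intervals after the first: 8 × 7 = 56 days after 2027-02-15.
February has 28 days — 13 days to the end of February leaves 43.
March has 31 days (12 left).
12 days into April → 2027-04-12.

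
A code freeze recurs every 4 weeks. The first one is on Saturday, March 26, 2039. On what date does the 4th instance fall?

June 18, 2039

The 4th occurrence is 3 intervals after the first: 3 × 28 = 84 days after March 26, 2039.
March has 31 days — 5 days to the end of March leaves 79.
April has 30 days (49 left).
May has 31 days (18 left).
18 days into June → June 18, 2039.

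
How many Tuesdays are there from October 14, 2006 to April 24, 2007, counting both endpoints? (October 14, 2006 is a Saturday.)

October 14, 2006 is a Saturday; the first Tuesday on or after it is October 17, 2006 (3 days later).
From October 17, 2006 to April 24, 2007: 14 + 30 + 31 + 31 + 28 + 31 + 24 = 189 days (rest of October, November, December, January, February, March, April).
189 ÷ 7 = 27 full weeks with remainder 0, so 27 more Tuesdays after the first → 28.

28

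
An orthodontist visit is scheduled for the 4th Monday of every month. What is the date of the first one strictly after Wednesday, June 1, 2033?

June 27, 2033

June 2033 starts on a Wednesday; its first Monday is the 6th, so the 4th Monday is the 27th — June 27, 2033.
June 27, 2033 is after June 1, 2033, so that is the next one.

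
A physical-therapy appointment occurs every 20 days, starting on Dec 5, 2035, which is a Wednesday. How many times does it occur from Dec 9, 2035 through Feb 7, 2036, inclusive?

3

Occurrences land 20·i days after Dec 5, 2035 for i = 0, 1, 2, …
Dec 9, 2035 is 4 days after the start; 4 ÷ 20 = 0 remainder 4; since the remainder is 4, round up to i = 1. First occurrence in the window: #2 on Dec 25, 2035 (1×20 = 20 days in).
Feb 7, 2036 is 64 days after the start; 64 ÷ 20 = 3 remainder 4. Last occurrence in the window: #4 on Feb 3, 2036.
Occurrences #2 through #4: 3 in total.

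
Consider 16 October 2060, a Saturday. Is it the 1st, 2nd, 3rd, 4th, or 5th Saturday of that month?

3rd

Day 16 falls in week ⌈16/7⌉ of the month.
Days 1–7 hold the 1st Saturday, 8–14 the 2nd, 15–21 the 3rd, 22–28 the 4th, 29–31 the 5th.
16 is in the range for the 3rd.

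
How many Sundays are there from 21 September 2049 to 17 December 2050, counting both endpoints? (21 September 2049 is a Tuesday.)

21 September 2049 is a Tuesday; the first Sunday on or after it is 26 September 2049 (5 days later).
From 26 September 2049 to 17 December 2050: 96 + 351 = 447 days (rest of 2049, to 17 December 2050 in 2050).
447 ÷ 7 = 63 full weeks with remainder 6, so 63 more Sundays after the first → 64.

64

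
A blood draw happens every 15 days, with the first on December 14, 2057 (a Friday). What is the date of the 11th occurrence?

The 11th occurrence is 10 intervals after the first: 10 × 15 = 150 days after December 14, 2057.
December has 31 days — 17 days to the end of December leaves 133.
January has 31 days (102 left).
February has 28 days (74 left).
March has 31 days (43 left).
April has 30 days (13 left).
13 days into May → May 13, 2058.

May 13, 2058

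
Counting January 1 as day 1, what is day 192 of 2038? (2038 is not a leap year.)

January has 31 days (192 − 31 = 161 remain).
February has 28 days (161 − 28 = 133 remain).
March has 31 days (133 − 31 = 102 remain).
April has 30 days (102 − 30 = 72 remain).
May has 31 days (72 − 31 = 41 remain).
June has 30 days (41 − 30 = 11 remain).
11 into July → July 11.

11 July 2038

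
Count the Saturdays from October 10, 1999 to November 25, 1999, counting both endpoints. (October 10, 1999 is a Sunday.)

October 10, 1999 is a Sunday; the first Saturday on or after it is October 16, 1999 (6 days later).
From October 16, 1999 to November 25, 1999: 15 + 25 = 40 days (rest of October, November).
40 ÷ 7 = 5 full weeks with remainder 5, so 5 more Saturdays after the first → 6.

6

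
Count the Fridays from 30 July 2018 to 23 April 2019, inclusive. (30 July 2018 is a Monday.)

30 July 2018 is a Monday; the first Friday on or after it is 3 August 2018 (4 days later).
From 3 August 2018 to 23 April 2019: 28 + 30 + 31 + 30 + 31 + 31 + 28 + 31 + 23 = 263 days (rest of August, September, October, November, December, January, February, March, April).
263 ÷ 7 = 37 full weeks with remainder 4, so 37 more Fridays after the first → 38.

38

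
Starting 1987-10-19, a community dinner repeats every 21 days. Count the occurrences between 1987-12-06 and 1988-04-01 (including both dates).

5

Occurrences land 21·i days after 1987-10-19 for i = 0, 1, 2, …
1987-12-06 is 48 days after the start; 48 ÷ 21 = 2 remainder 6; since the remainder is 6, round up to i = 3. First occurrence in the window: #4 on 1987-12-21 (3×21 = 63 days in).
1988-04-01 is 165 days after the start; 165 ÷ 21 = 7 remainder 18. Last occurrence in the window: #8 on 1988-03-14.
Occurrences #4 through #8: 5 in total.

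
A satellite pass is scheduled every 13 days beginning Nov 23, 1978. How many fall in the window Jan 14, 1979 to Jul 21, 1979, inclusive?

15

Occurrences land 13·i days after Nov 23, 1978 for i = 0, 1, 2, …
Jan 14, 1979 is 52 days after the start; 52 ÷ 13 = 4 remainder 0. First occurrence in the window: #5 on Jan 14, 1979 (4×13 = 52 days in).
Jul 21, 1979 is 240 days after the start; 240 ÷ 13 = 18 remainder 6. Last occurrence in the window: #19 on Jul 15, 1979.
Occurrences #5 through #19: 15 in total.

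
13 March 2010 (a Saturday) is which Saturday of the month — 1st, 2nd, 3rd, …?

Day 13 falls in week ⌈13/7⌉ of the month.
Days 1–7 hold the 1st Saturday, 8–14 the 2nd, 15–21 the 3rd, 22–28 the 4th, 29–31 the 5th.
13 is in the range for the 2nd.

2nd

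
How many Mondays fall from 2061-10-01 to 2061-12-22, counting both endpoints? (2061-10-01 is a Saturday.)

2061-10-01 is a Saturday; the first Monday on or after it is 2061-10-03 (2 days later).
From 2061-10-03 to 2061-12-22: 28 + 30 + 22 = 80 days (rest of October, November, December).
80 ÷ 7 = 11 full weeks with remainder 3, so 11 more Mondays after the first → 12.

12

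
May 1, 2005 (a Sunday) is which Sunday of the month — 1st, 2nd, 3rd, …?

1st

Day 1 falls in week ⌈1/7⌉ of the month.
Days 1–7 hold the 1st Sunday, 8–14 the 2nd, 15–21 the 3rd, 22–28 the 4th, 29–31 the 5th.
1 is in the range for the 1st.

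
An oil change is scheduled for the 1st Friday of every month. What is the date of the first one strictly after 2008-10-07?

October 2008 starts on a Wednesday, so its 1st Friday is 2008-10-03 (2 days in).
That is not after 2008-10-07, so look at November 2008.
November 2008 starts on a Saturday, so its 1st Friday is 2008-11-07 (6 days in).

2008-11-07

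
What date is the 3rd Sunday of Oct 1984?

Oct 21, 1984

Oct 1984 begins on a Monday, so the first Sunday is Oct 7 (6 days later).
The 3rd Sunday is 2 weeks later: 7 + 14 = 21.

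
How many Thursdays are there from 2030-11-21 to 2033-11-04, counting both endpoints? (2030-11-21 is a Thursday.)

2030-11-21 is a Thursday; the first Thursday on or after it is 2030-11-21.
From 2030-11-21 to 2033-11-04: 40 + 365 + 366 + 308 = 1079 days (rest of 2030, 2031, 2032, to 2033-11-04 in 2033).
1079 ÷ 7 = 154 full weeks with remainder 1, so 154 more Thursdays after the first → 155.

155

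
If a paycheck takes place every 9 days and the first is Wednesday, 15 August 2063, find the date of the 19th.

24 January 2064

The 19th occurrence is 18 intervals after the first: 18 × 9 = 162 days after 15 August 2063.
August has 31 days — 16 days to the end of August leaves 146.
September has 30 days (116 left).
October has 31 days (85 left).
November has 30 days (55 left).
December has 31 days (24 left).
24 days into January → 24 January 2064.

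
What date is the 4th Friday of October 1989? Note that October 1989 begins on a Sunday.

October 1989 begins on a Sunday, so the first Friday is October 6 (5 days later).
The 4th Friday is 3 weeks later: 6 + 21 = 27.

27 October 1989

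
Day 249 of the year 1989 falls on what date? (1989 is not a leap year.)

1989-09-06

January has 31 days (249 − 31 = 218 remain).
February has 28 days (218 − 28 = 190 remain).
March has 31 days (190 − 31 = 159 remain).
April has 30 days (159 − 30 = 129 remain).
May has 31 days (129 − 31 = 98 remain).
June has 30 days (98 − 30 = 68 remain).
July has 31 days (68 − 31 = 37 remain).
August has 31 days (37 − 31 = 6 remain).
6 into September → September 6.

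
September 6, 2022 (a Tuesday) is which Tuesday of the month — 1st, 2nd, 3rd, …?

Day 6 falls in week ⌈6/7⌉ of the month.
Days 1–7 hold the 1st Tuesday, 8–14 the 2nd, 15–21 the 3rd, 22–28 the 4th, 29–31 the 5th.
6 is in the range for the 1st.

1st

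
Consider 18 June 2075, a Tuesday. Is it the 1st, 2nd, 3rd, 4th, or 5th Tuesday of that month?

3rd

Day 18 falls in week ⌈18/7⌉ of the month.
Days 1–7 hold the 1st Tuesday, 8–14 the 2nd, 15–21 the 3rd, 22–28 the 4th, 29–31 the 5th.
18 is in the range for the 3rd.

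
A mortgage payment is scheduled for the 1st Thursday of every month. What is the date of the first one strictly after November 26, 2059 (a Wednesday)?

November 2059 starts on a Saturday, so its 1st Thursday is November 6, 2059 (5 days in).
That is not after November 26, 2059, so look at December 2059.
December 2059 starts on a Monday, so its 1st Thursday is December 4, 2059 (3 days in).

December 4, 2059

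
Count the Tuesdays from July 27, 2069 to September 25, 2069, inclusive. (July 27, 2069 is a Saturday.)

July 27, 2069 is a Saturday; the first Tuesday on or after it is July 30, 2069 (3 days later).
From July 30, 2069 to September 25, 2069: 1 + 31 + 25 = 57 days (rest of July, August, September).
57 ÷ 7 = 8 full weeks with remainder 1, so 8 more Tuesdays after the first → 9.

9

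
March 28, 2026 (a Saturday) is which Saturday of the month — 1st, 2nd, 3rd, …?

4th

Day 28 falls in week ⌈28/7⌉ of the month.
Days 1–7 hold the 1st Saturday, 8–14 the 2nd, 15–21 the 3rd, 22–28 the 4th, 29–31 the 5th.
28 is in the range for the 4th.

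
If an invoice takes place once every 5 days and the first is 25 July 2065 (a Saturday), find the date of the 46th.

The 46th occurrence is 45 intervals after the first: 45 × 5 = 225 days after 25 July 2065.
July has 31 days — 6 days to the end of July leaves 219.
August has 31 days (188 left).
September has 30 days (158 left).
October has 31 days (127 left).
November has 30 days (97 left).
December has 31 days (66 left).
January has 31 days (35 left).
February has 28 days (7 left).
7 days into March → 7 March 2066.

7 March 2066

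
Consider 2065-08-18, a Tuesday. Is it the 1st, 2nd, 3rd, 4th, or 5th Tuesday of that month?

Day 18 falls in week ⌈18/7⌉ of the month.
Days 1–7 hold the 1st Tuesday, 8–14 the 2nd, 15–21 the 3rd, 22–28 the 4th, 29–31 the 5th.
18 is in the range for the 3rd.

3rd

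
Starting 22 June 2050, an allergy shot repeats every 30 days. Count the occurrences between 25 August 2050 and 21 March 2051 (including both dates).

7

Occurrences land 30·i days after 22 June 2050 for i = 0, 1, 2, …
25 August 2050 is 64 days after the start; 64 ÷ 30 = 2 remainder 4; since the remainder is 4, round up to i = 3. First occurrence in the window: #4 on 20 September 2050 (3×30 = 90 days in).
21 March 2051 is 272 days after the start; 272 ÷ 30 = 9 remainder 2. Last occurrence in the window: #10 on 19 March 2051.
Occurrences #4 through #10: 7 in total.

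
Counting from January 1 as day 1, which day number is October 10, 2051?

Days in months before October: 31 + 28 + 31 + 30 + 31 + 30 + 31 + 31 + 30 = 273.
Plus 10 days into October → day 283.

283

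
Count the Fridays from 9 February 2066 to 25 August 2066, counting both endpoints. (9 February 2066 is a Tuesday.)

9 February 2066 is a Tuesday; the first Friday on or after it is 12 February 2066 (3 days later).
From 12 February 2066 to 25 August 2066: 16 + 31 + 30 + 31 + 30 + 31 + 25 = 194 days (rest of February, March, April, May, June, July, August).
194 ÷ 7 = 27 full weeks with remainder 5, so 27 more Fridays after the first → 28.

28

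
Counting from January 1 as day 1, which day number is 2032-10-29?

Days in months before October: 31 + 29 + 31 + 30 + 31 + 30 + 31 + 31 + 30 = 274.
Plus 29 days into October → day 303.

303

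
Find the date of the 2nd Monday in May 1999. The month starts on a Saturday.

May 1999 begins on a Saturday, so the first Monday is May 3 (2 days later).
The 2nd Monday is 1 weeks later: 3 + 7 = 10.

10 May 1999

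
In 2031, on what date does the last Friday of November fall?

2031-11-28

The first Friday of November 2031 is November 7.
November 2031 has 30 days. Adding weeks: 7, 14, 21, 28 — the last one ≤ 30 is the 28th.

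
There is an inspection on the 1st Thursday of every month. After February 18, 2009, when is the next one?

February 2009 starts on a Sunday, so its 1st Thursday is February 5, 2009 (4 days in).
That is not after February 18, 2009, so look at March 2009.
March 2009 starts on a Sunday, so its 1st Thursday is March 5, 2009 (4 days in).

March 5, 2009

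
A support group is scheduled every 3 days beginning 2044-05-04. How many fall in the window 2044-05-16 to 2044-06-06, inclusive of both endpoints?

8

Occurrences land 3·i days after 2044-05-04 for i = 0, 1, 2, …
2044-05-16 is 12 days after the start; 12 ÷ 3 = 4 remainder 0. First occurrence in the window: #5 on 2044-05-16 (4×3 = 12 days in).
2044-06-06 is 33 days after the start; 33 ÷ 3 = 11 remainder 0. Last occurrence in the window: #12 on 2044-06-06.
Occurrences #5 through #12: 8 in total.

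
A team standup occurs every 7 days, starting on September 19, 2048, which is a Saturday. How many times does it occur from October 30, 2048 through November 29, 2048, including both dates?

5

Occurrences land 7·i days after September 19, 2048 for i = 0, 1, 2, …
October 30, 2048 is 41 days after the start; 41 ÷ 7 = 5 remainder 6; since the remainder is 6, round up to i = 6. First occurrence in the window: #7 on October 31, 2048 (6×7 = 42 days in).
November 29, 2048 is 71 days after the start; 71 ÷ 7 = 10 remainder 1. Last occurrence in the window: #11 on November 28, 2048.
Occurrences #7 through #11: 5 in total.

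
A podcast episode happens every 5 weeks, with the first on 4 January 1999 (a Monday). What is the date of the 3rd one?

15 March 1999

The 3rd occurrence is 2 intervals after the first: 2 × 35 = 70 days after 4 January 1999.
January has 31 days — 27 days to the end of January leaves 43.
February has 28 days (15 left).
15 days into March → 15 March 1999.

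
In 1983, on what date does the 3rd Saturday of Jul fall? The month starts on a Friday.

Jul 16, 1983

Jul 1983 begins on a Friday, so the first Saturday is Jul 2 (1 day later).
The 3rd Saturday is 2 weeks later: 2 + 14 = 16.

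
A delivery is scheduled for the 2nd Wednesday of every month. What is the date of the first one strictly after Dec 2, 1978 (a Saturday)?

Dec 1978 starts on a Friday; its first Wednesday is the 6th, so the 2nd Wednesday is the 13th — Dec 13, 1978.
Dec 13, 1978 is after Dec 2, 1978, so that is the next one.

Dec 13, 1978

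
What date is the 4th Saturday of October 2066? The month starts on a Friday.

2066-10-23

October 2066 begins on a Friday, so the first Saturday is October 2 (1 day later).
The 4th Saturday is 3 weeks later: 2 + 21 = 23.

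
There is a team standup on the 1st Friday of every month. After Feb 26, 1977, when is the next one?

Mar 4, 1977

Feb 1977 starts on a Tuesday, so its 1st Friday is Feb 4, 1977 (3 days in).
That is not after Feb 26, 1977, so look at Mar 1977.
Mar 1977 starts on a Tuesday, so its 1st Friday is Mar 4, 1977 (3 days in).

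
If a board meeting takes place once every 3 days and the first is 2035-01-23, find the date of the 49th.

The 49th occurrence is 48 intervals after the first: 48 × 3 = 144 days after 2035-01-23.
January has 31 days — 8 days to the end of January leaves 136.
February has 28 days (108 left).
March has 31 days (77 left).
April has 30 days (47 left).
May has 31 days (16 left).
16 days into June → 2035-06-16.

2035-06-16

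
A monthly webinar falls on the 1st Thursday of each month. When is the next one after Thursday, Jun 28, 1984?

Jun 1984 starts on a Friday, so its 1st Thursday is Jun 7, 1984 (6 days in).
That is not after Jun 28, 1984, so look at Jul 1984.
Jul 1984 starts on a Sunday, so its 1st Thursday is Jul 5, 1984 (4 days in).

Jul 5, 1984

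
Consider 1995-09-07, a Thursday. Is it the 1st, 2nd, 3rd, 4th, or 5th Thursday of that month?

1st

Day 7 falls in week ⌈7/7⌉ of the month.
Days 1–7 hold the 1st Thursday, 8–14 the 2nd, 15–21 the 3rd, 22–28 the 4th, 29–31 the 5th.
7 is in the range for the 1st.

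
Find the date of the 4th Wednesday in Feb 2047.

Feb 2047 begins on a Friday, so the first Wednesday is Feb 6 (5 days later).
The 4th Wednesday is 3 weeks later: 6 + 21 = 27.

Feb 27, 2047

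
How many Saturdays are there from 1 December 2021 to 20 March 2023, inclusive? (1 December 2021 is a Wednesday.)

68

1 December 2021 is a Wednesday; the first Saturday on or after it is 4 December 2021 (3 days later).
From 4 December 2021 to 20 March 2023: 27 + 365 + 79 = 471 days (rest of 2021, 2022, to 20 March 2023 in 2023).
471 ÷ 7 = 67 full weeks with remainder 2, so 67 more Saturdays after the first → 68.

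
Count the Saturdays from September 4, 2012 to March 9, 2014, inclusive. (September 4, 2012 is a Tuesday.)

79

September 4, 2012 is a Tuesday; the first Saturday on or after it is September 8, 2012 (4 days later).
From September 8, 2012 to March 9, 2014: 114 + 365 + 68 = 547 days (rest of 2012, 2013, to March 9, 2014 in 2014).
547 ÷ 7 = 78 full weeks with remainder 1, so 78 more Saturdays after the first → 79.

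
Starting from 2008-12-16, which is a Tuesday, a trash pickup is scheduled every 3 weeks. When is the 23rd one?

2010-03-23

The 23rd occurrence is 22 intervals after the first: 22 × 21 = 462 days after 2008-12-16.
December has 31 days — 15 days to the end of December leaves 447.
2009 has 365 days (82 left).
January has 31 days (51 left).
February has 28 days (23 left).
23 days into March → 2010-03-23.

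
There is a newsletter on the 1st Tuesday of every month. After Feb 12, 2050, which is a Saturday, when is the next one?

Feb 2050 starts on a Tuesday, so its 1st Tuesday is Feb 1, 2050.
That is not after Feb 12, 2050, so look at Mar 2050.
Mar 2050 starts on a Tuesday, so its 1st Tuesday is Mar 1, 2050.

Mar 1, 2050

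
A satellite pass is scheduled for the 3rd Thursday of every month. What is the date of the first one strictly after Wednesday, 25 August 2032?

August 2032 starts on a Sunday; its first Thursday is the 5th, so the 3rd Thursday is the 19th — 19 August 2032.
That is not after 25 August 2032, so look at September 2032.
September 2032 starts on a Wednesday; its first Thursday is the 2nd, so the 3rd Thursday is the 16th — 16 September 2032.

16 September 2032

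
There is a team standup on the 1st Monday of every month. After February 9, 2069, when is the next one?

February 2069 starts on a Friday, so its 1st Monday is February 4, 2069 (3 days in).
That is not after February 9, 2069, so look at March 2069.
March 2069 starts on a Friday, so its 1st Monday is March 4, 2069 (3 days in).

March 4, 2069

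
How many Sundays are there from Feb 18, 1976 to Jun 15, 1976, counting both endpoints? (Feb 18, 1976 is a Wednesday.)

17

Feb 18, 1976 is a Wednesday; the first Sunday on or after it is Feb 22, 1976 (4 days later).
From Feb 22, 1976 to Jun 15, 1976: 7 + 31 + 30 + 31 + 15 = 114 days (rest of Feb, Mar, Apr, May, Jun).
114 ÷ 7 = 16 full weeks with remainder 2, so 16 more Sundays after the first → 17.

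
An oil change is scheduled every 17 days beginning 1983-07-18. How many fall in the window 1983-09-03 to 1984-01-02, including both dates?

Occurrences land 17·i days after 1983-07-18 for i = 0, 1, 2, …
1983-09-03 is 47 days after the start; 47 ÷ 17 = 2 remainder 13; since the remainder is 13, round up to i = 3. First occurrence in the window: #4 on 1983-09-07 (3×17 = 51 days in).
1984-01-02 is 168 days after the start; 168 ÷ 17 = 9 remainder 15. Last occurrence in the window: #10 on 1983-12-18.
Occurrences #4 through #10: 7 in total.

7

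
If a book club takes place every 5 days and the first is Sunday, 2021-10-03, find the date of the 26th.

2022-02-05

The 26th occurrence is 25 intervals after the first: 25 × 5 = 125 days after 2021-10-03.
October has 31 days — 28 days to the end of October leaves 97.
November has 30 days (67 left).
December has 31 days (36 left).
January has 31 days (5 left).
5 days into February → 2022-02-05.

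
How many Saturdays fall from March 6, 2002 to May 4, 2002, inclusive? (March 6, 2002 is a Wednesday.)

March 6, 2002 is a Wednesday; the first Saturday on or after it is March 9, 2002 (3 days later).
From March 9, 2002 to May 4, 2002: 22 + 30 + 4 = 56 days (rest of March, April, May).
56 ÷ 7 = 8 full weeks with remainder 0, so 8 more Saturdays after the first → 9.

9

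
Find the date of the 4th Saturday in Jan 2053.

Jan 25, 2053

Jan 2053 begins on a Wednesday, so the first Saturday is Jan 4 (3 days later).
The 4th Saturday is 3 weeks later: 4 + 21 = 25.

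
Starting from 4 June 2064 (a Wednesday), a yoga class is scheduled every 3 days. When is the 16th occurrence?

The 16th occurrence is 15 intervals after the first: 15 × 3 = 45 days after 4 June 2064.
June has 30 days — 26 days to the end of June leaves 19.
19 days into July → 19 July 2064.

19 July 2064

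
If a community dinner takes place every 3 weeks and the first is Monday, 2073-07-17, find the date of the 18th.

The 18th occurrence is 17 intervals after the first: 17 × 21 = 357 days after 2073-07-17.
July has 31 days — 14 days to the end of July leaves 343.
August has 31 days (312 left).
September has 30 days (282 left).
October has 31 days (251 left).
November has 30 days (221 left).
December has 31 days (190 left).
January has 31 days (159 left).
February has 28 days (131 left).
March has 31 days (100 left).
April has 30 days (70 left).
May has 31 days (39 left).
June has 30 days (9 left).
9 days into July → 2074-07-09.

2074-07-09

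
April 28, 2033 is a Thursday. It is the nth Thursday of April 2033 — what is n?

4th

Day 28 falls in week ⌈28/7⌉ of the month.
Days 1–7 hold the 1st Thursday, 8–14 the 2nd, 15–21 the 3rd, 22–28 the 4th, 29–31 the 5th.
28 is in the range for the 4th.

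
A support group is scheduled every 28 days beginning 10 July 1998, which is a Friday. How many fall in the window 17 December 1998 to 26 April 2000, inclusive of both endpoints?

18

Occurrences land 28·i days after 10 July 1998 for i = 0, 1, 2, …
17 December 1998 is 160 days after the start; 160 ÷ 28 = 5 remainder 20; since the remainder is 20, round up to i = 6. First occurrence in the window: #7 on 25 December 1998 (6×28 = 168 days in).
26 April 2000 is 656 days after the start; 656 ÷ 28 = 23 remainder 12. Last occurrence in the window: #24 on 14 April 2000.
Occurrences #7 through #24: 18 in total.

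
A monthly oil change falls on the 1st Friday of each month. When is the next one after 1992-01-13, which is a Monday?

1992-02-07

January 1992 starts on a Wednesday, so its 1st Friday is 1992-01-03 (2 days in).
That is not after 1992-01-13, so look at February 1992.
February 1992 starts on a Saturday, so its 1st Friday is 1992-02-07 (6 days in).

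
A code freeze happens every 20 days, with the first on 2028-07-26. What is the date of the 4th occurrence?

The 4th occurrence is 3 intervals after the first: 3 × 20 = 60 days after 2028-07-26.
July has 31 days — 5 days to the end of July leaves 55.
August has 31 days (24 left).
24 days into September → 2028-09-24.

2028-09-24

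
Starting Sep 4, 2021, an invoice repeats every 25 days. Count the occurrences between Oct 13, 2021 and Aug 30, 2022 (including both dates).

Occurrences land 25·i days after Sep 4, 2021 for i = 0, 1, 2, …
Oct 13, 2021 is 39 days after the start; 39 ÷ 25 = 1 remainder 14; since the remainder is 14, round up to i = 2. First occurrence in the window: #3 on Oct 24, 2021 (2×25 = 50 days in).
Aug 30, 2022 is 360 days after the start; 360 ÷ 25 = 14 remainder 10. Last occurrence in the window: #15 on Aug 20, 2022.
Occurrences #3 through #15: 13 in total.

13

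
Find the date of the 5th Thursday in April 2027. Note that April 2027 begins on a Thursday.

2027-04-29

April 2027 begins on a Thursday, so the first Thursday is April 1.
The 5th Thursday is 4 weeks later: 1 + 28 = 29.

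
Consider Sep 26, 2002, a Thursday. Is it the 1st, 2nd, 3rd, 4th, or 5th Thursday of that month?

4th

Day 26 falls in week ⌈26/7⌉ of the month.
Days 1–7 hold the 1st Thursday, 8–14 the 2nd, 15–21 the 3rd, 22–28 the 4th, 29–31 the 5th.
26 is in the range for the 4th.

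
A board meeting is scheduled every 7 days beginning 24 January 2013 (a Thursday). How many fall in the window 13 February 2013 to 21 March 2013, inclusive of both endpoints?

Occurrences land 7·i days after 24 January 2013 for i = 0, 1, 2, …
13 February 2013 is 20 days after the start; 20 ÷ 7 = 2 remainder 6; since the remainder is 6, round up to i = 3. First occurrence in the window: #4 on 14 February 2013 (3×7 = 21 days in).
21 March 2013 is 56 days after the start; 56 ÷ 7 = 8 remainder 0. Last occurrence in the window: #9 on 21 March 2013.
Occurrences #4 through #9: 6 in total.

6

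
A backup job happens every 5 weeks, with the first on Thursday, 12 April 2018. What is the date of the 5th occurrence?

The 5th occurrence is 4 intervals after the first: 4 × 35 = 140 days after 12 April 2018.
April has 30 days — 18 days to the end of April leaves 122.
May has 31 days (91 left).
June has 30 days (61 left).
July has 31 days (30 left).
30 days into August → 30 August 2018.

30 August 2018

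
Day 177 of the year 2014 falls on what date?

January has 31 days (177 − 31 = 146 remain).
February has 28 days (146 − 28 = 118 remain).
March has 31 days (118 − 31 = 87 remain).
April has 30 days (87 − 30 = 57 remain).
May has 31 days (57 − 31 = 26 remain).
26 into June → June 26.

2014-06-26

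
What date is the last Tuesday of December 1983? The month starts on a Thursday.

December 1983 begins on a Thursday, so the first Tuesday is December 6 (5 days later).
December 1983 has 31 days. Adding weeks: 6, 13, 20, 27 — the last one ≤ 31 is the 27th.

December 27, 1983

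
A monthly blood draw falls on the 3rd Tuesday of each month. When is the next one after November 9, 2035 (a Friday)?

November 20, 2035

November 2035 starts on a Thursday; its first Tuesday is the 6th, so the 3rd Tuesday is the 20th — November 20, 2035.
November 20, 2035 is after November 9, 2035, so that is the next one.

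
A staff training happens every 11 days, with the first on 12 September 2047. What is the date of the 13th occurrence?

The 13th occurrence is 12 intervals after the first: 12 × 11 = 132 days after 12 September 2047.
September has 30 days — 18 days to the end of September leaves 114.
October has 31 days (83 left).
November has 30 days (53 left).
December has 31 days (22 left).
22 days into January → 22 January 2048.

22 January 2048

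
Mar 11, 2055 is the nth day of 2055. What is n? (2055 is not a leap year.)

70

Days in months before Mar: 31 + 28 = 59.
Plus 11 days into Mar → day 70.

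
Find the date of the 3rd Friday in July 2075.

July 2075 begins on a Monday, so the first Friday is July 5 (4 days later).
The 3rd Friday is 2 weeks later: 5 + 14 = 19.

19 July 2075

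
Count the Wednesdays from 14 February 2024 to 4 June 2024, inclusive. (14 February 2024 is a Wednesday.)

14 February 2024 is a Wednesday; the first Wednesday on or after it is 14 February 2024.
From 14 February 2024 to 4 June 2024: 15 + 31 + 30 + 31 + 4 = 111 days (rest of February, March, April, May, June).
111 ÷ 7 = 15 full weeks with remainder 6, so 15 more Wednesdays after the first → 16.

16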